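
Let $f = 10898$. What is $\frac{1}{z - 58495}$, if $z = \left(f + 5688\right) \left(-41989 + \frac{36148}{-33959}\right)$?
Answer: $- \frac{33959}{23652637206719} \approx -1.4357 \cdot 10^{-9}$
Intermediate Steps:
$z = - \frac{23650650775014}{33959}$ ($z = \left(10898 + 5688\right) \left(-41989 + \frac{36148}{-33959}\right) = 16586 \left(-41989 + 36148 \left(- \frac{1}{33959}\right)\right) = 16586 \left(-41989 - \frac{36148}{33959}\right) = 16586 \left(- \frac{1425940599}{33959}\right) = - \frac{23650650775014}{33959} \approx -6.9645 \cdot 10^{8}$)
$\frac{1}{z - 58495} = \frac{1}{- \frac{23650650775014}{33959} - 58495} = \frac{1}{- \frac{23652637206719}{33959}} = - \frac{33959}{23652637206719}$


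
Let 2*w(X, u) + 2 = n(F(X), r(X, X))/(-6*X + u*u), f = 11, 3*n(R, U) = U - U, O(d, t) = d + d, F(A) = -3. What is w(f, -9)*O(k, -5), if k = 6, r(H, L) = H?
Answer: -12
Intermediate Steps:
O(d, t) = 2*d
n(R, U) = 0 (n(R, U) = (U - U)/3 = (⅓)*0 = 0)
w(X, u) = -1 (w(X, u) = -1 + (0/(-6*X + u*u))/2 = -1 + (0/(-6*X + u²))/2 = -1 + (0/(u² - 6*X))/2 = -1 + (½)*0 = -1 + 0 = -1)
w(f, -9)*O(k, -5) = -2*6 = -1*12 = -12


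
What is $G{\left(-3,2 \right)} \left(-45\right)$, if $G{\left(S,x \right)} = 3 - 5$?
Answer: $90$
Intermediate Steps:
$G{\left(S,x \right)} = -2$
$G{\left(-3,2 \right)} \left(-45\right) = \left(-2\right) \left(-45\right) = 90$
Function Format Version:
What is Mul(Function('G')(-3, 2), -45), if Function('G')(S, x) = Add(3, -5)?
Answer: 90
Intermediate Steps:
Function('G')(S, x) = -2
Mul(Function('G')(-3, 2), -45) = Mul(-2, -45) = 90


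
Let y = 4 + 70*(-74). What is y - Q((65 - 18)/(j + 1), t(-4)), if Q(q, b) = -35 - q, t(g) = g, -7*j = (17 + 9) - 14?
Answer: -26034/5 ≈ -5206.8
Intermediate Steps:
j = -12/7 (j = -((17 + 9) - 14)/7 = -(26 - 14)/7 = -1/7*12 = -12/7 ≈ -1.7143)
y = -5176 (y = 4 - 5180 = -5176)
y - Q((65 - 18)/(j + 1), t(-4)) = -5176 - (-35 - (65 - 18)/(-12/7 + 1)) = -5176 - (-35 - 47/(-5/7)) = -5176 - (-35 - 47*(-7)/5) = -5176 - (-35 - 1*(-329/5)) = -5176 - (-35 + 329/5) = -5176 - 1*154/5 = -5176 - 154/5 = -26034/5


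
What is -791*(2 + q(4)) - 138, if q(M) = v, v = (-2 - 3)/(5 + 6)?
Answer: -14965/11 ≈ -1360.5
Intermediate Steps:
v = -5/11 ≈ -0.45455
q(M) = -5/11
-791*(2 + q(4)) - 138 = -791*(2 - 5/11) - 138 = -791*17/11 - 138 = -113*119/11 - 138 = -13447/11 - 138 = -14965/11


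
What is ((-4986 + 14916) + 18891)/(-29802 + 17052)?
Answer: -9607/4250 ≈ -2.2605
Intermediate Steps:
((-4986 + 14916) + 18891)/(-29802 + 17052) = (9930 + 18891)/(-12750) = 28821*(-1/12750) = -9607/4250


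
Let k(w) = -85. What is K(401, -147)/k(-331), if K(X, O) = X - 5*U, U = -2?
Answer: -411/85 ≈ -4.8353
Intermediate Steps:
K(X, O) = 10 + X (K(X, O) = X - 5*(-2) = X + 10 = 10 + X)
K(401, -147)/k(-331) = (10 + 401)/(-85) = 411*(-1/85) = -411/85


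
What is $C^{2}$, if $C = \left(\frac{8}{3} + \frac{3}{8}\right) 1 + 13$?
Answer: $\frac{148225}{576} \approx 257.33$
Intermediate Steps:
$C = \frac{385}{24}$ ($C = \left(8 \cdot \frac{1}{3} + 3 \cdot \frac{1}{8}\right) 1 + 13 = \left(\frac{8}{3} + \frac{3}{8}\right) 1 + 13 = \frac{73}{24} \cdot 1 + 13 = \frac{73}{24} + 13 = \frac{385}{24} \approx 16.042$)
$C^{2} = \left(\frac{385}{24}\right)^{2} = \frac{148225}{576}$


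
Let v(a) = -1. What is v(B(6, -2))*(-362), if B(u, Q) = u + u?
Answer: 362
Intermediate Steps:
B(u, Q) = 2*u
v(B(6, -2))*(-362) = -1*(-362) = 362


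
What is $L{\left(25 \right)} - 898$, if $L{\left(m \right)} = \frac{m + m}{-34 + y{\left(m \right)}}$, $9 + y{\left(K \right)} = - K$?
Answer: $- \frac{30557}{34} \approx -898.74$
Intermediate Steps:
$y{\left(K \right)} = -9 - K$
$L{\left(m \right)} = \frac{2 m}{-43 - m}$ ($L{\left(m \right)} = \frac{m + m}{-34 - \left(9 + m\right)} = \frac{2 m}{-43 - m}$)
$L{\left(25 \right)} - 898 = \left(-2\right) 25 \frac{1}{43 + 25} - 898 = \left(-2\right) 25 \cdot \frac{1}{68} - 898 = - \frac{25}{34} - 898 = - \frac{30557}{34}$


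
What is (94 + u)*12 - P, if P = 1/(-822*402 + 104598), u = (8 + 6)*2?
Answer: 330638545/225846 ≈ 1464.0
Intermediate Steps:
u = 28 (u = 14*2 = 28)
P = -1/225846 (P = 1/(-330444 + 104598) = 1/(-225846) = -1/225846 ≈ -4.4278e-6)
(94 + u)*12 - P = (94 + 28)*12 - 1*(-1/225846) = 122*12 + 1/225846 = 1464 + 1/225846 = 330638545/225846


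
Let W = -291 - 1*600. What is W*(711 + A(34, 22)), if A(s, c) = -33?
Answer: -604098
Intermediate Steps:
W = -891 (W = -291 - 600 = -891)
W*(711 + A(34, 22)) = -891*(711 - 33) = -891*678 = -604098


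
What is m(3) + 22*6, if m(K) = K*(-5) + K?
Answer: 120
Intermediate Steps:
m(K) = -4*K (m(K) = -5*K + K = -4*K)
m(3) + 22*6 = -4*3 + 22*6 = -12 + 132 = 120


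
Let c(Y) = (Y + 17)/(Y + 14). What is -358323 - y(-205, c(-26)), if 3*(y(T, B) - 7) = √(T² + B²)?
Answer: -358330 - √672409/12 ≈ -3.5840e+5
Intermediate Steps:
c(Y) = (17 + Y)/(14 + Y)
y(T, B) = 7 + √(B² + T²)/3 (y(T, B) = 7 + √(T² + B²)/3 = 7 + √(B² + T²)/3)
-358323 - y(-205, c(-26)) = -358323 - (7 + √(((17 - 26)/(14 - 26))² + (-205)²)/3) = -358323 - (7 + √((-9/(-12))² + 42025)/3) = -358323 - (7 + √((-1/12*(-9))² + 42025)/3) = -358323 - (7 + √((¾)² + 42025)/3) = -358323 - (7 + √(9/16 + 42025)/3) = -358323 - (7 + √(672409/16)/3) = -358323 - (7 + (√672409/4)/3) = -358323 - (7 + √672409/12) = -358323 + (-7 - √672409/12) = -358330 - √672409/12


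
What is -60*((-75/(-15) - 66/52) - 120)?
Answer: 90690/13 ≈ 6976.2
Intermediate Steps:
-60*((-75/(-15) - 66/52) - 120) = -60*((-75*(-1/15) - 66*1/52) - 120) = -60*((5 - 33/26) - 120) = -60*(97/26 - 120) = -60*(-3023/26) = 90690/13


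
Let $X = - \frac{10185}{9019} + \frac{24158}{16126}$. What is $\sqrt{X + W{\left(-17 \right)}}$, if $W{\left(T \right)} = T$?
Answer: $\frac{i \sqrt{87949588114787091}}{72720197} \approx 4.0781 i$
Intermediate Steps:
$X = \frac{26818846}{72720197}$ ($X = \left(-10185\right) \frac{1}{9019} + 24158 \cdot \frac{1}{16126} = - \frac{10185}{9019} + \frac{12079}{8063} = \frac{26818846}{72720197} \approx 0.36879$)
$\sqrt{X + W{\left(-17 \right)}} = \sqrt{\frac{26818846}{72720197} - 17} = \sqrt{- \frac{1209424503}{72720197}} = \frac{i \sqrt{87949588114787091}}{72720197}$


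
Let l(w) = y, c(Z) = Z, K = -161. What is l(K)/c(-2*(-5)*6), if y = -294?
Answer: -49/10 ≈ -4.9000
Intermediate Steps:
l(w) = -294
l(K)/c(-2*(-5)*6) = -294/(-2*(-5)*6) = -294/(10*6) = -294/60 = -294*1/60 = -49/10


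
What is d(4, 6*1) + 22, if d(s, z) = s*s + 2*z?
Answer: 50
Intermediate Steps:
d(s, z) = s² + 2*z
d(4, 6*1) + 22 = (4² + 2*(6*1)) + 22 = (16 + 2*6) + 22 = (16 + 12) + 22 = 28 + 22 = 50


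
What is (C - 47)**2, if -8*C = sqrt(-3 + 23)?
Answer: (188 + sqrt(5))**2/16 ≈ 2261.9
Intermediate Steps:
C = -sqrt(5)/4 (C = -sqrt(-3 + 23)/8 = -sqrt(5)/4 ≈ -0.55902)
(C - 47)**2 = (-sqrt(5)/4 - 47)**2 = (-47 - sqrt(5)/4)**2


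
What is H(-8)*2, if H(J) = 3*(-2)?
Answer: -12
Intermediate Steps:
H(J) = -6
H(-8)*2 = -6*2 = -12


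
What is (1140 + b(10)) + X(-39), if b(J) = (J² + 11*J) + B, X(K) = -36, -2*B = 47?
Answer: 2581/2 ≈ 1290.5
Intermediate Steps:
B = -47/2 (B = -½*47 = -47/2 ≈ -23.500)
b(J) = -47/2 + J² + 11*J (b(J) = (J² + 11*J) - 47/2 = -47/2 + J² + 11*J)
(1140 + b(10)) + X(-39) = (1140 + (-47/2 + 10² + 11*10)) - 36 = (1140 + (-47/2 + 100 + 110)) - 36 = (1140 + 373/2) - 36 = 2653/2 - 36 = 2581/2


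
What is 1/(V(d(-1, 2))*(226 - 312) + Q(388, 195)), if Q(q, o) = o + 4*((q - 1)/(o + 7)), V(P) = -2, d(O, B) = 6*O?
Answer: 101/37841 ≈ 0.0026691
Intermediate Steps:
Q(q, o) = o + 4*(-1 + q)/(7 + o) (Q(q, o) = o + 4*((-1 + q)/(7 + o)) = o + 4*(-1 + q)/(7 + o))
1/(V(d(-1, 2))*(226 - 312) + Q(388, 195)) = 1/(-2*(226 - 312) + (-4 + 195² + 4*388 + 7*195)/(7 + 195)) = 1/(-2*(-86) + (-4 + 38025 + 1552 + 1365)/202) = 1/(172 + (1/202)*40938) = 1/(172 + 20469/101) = 1/(37841/101) = 101/37841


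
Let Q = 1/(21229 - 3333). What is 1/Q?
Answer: 17896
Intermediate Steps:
Q = 1/17896 ≈ 5.5878e-5
1/Q = 1/(1/17896) = 17896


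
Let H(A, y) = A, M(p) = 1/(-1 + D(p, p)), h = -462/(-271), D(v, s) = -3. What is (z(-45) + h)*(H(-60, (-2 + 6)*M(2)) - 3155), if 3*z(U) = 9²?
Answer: -25009485/271 ≈ -92286.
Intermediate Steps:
z(U) = 27 (z(U) = (⅓)*9² = (⅓)*81 = 27)
h = 462/271 (h = -462*(-1/271) = 462/271 ≈ 1.7048)
M(p) = -¼ (M(p) = 1/(-1 - 3) = 1/(-4) = -¼)
(z(-45) + h)*(H(-60, (-2 + 6)*M(2)) - 3155) = (27 + 462/271)*(-60 - 3155) = (7779/271)*(-3215) = -25009485/271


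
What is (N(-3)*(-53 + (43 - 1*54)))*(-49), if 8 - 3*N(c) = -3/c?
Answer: 21952/3 ≈ 7317.3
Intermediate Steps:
N(c) = 8/3 + 1/c (N(c) = 8/3 - (-1)/c = 8/3 + 1/c)
(N(-3)*(-53 + (43 - 1*54)))*(-49) = ((8/3 + 1/(-3))*(-53 + (43 - 1*54)))*(-49) = ((8/3 - ⅓)*(-53 + (43 - 54)))*(-49) = (7*(-53 - 11)/3)*(-49) = ((7/3)*(-64))*(-49) = -448/3*(-49) = 21952/3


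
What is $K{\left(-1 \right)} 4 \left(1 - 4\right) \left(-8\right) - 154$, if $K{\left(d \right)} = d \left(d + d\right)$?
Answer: $38$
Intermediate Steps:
$K{\left(d \right)} = 2 d^{2}$ ($K{\left(d \right)} = d 2 d = 2 d^{2}$)
$K{\left(-1 \right)} 4 \left(1 - 4\right) \left(-8\right) - 154 = 2 \left(-1\right)^{2} \cdot 4 \left(1 - 4\right) \left(-8\right) - 154 = 2 \cdot 1 \cdot 4 \left(-3\right) \left(-8\right) - 154 = 2 \cdot 4 \left(-3\right) \left(-8\right) - 154 = 8 \left(-3\right) \left(-8\right) - 154 = \left(-24\right) \left(-8\right) - 154 = 192 - 154 = 38$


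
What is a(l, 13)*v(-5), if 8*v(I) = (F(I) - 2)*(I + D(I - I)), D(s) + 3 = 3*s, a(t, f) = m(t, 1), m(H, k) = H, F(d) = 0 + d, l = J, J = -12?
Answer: -84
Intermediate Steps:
l = -12
F(d) = d
a(t, f) = t
D(s) = -3 + 3*s
v(I) = (-3 + I)*(-2 + I)/8 (v(I) = ((I - 2)*(I + (-3 + 3*(I - I))))/8 = ((-2 + I)*(I + (-3 + 3*0)))/8 = ((-2 + I)*(I + (-3 + 0)))/8 = ((-2 + I)*(I - 3))/8 = ((-2 + I)*(-3 + I))/8 = ((-3 + I)*(-2 + I))/8 = (-3 + I)*(-2 + I)/8)
a(l, 13)*v(-5) = -12*(¾ - 5/8*(-5) + (⅛)*(-5)²) = -12*(¾ + 25/8 + (⅛)*25) = -12*(¾ + 25/8 + 25/8) = -12*7 = -84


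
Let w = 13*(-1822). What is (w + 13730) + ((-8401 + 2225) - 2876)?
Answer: -19008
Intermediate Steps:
w = -23686
(w + 13730) + ((-8401 + 2225) - 2876) = (-23686 + 13730) + ((-8401 + 2225) - 2876) = -9956 + (-6176 - 2876) = -9956 - 9052 = -19008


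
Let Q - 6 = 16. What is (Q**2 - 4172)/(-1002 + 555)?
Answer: 3688/447 ≈ 8.2506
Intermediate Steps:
Q = 22 (Q = 6 + 16 = 22)
(Q**2 - 4172)/(-1002 + 555) = (22**2 - 4172)/(-1002 + 555) = (484 - 4172)/(-447) = -3688*(-1/447) = 3688/447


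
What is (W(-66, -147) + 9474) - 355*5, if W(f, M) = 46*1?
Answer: 7745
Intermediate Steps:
W(f, M) = 46
(W(-66, -147) + 9474) - 355*5 = (46 + 9474) - 355*5 = 9520 - 1775 = 7745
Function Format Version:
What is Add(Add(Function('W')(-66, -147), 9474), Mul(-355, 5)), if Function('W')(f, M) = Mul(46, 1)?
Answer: 7745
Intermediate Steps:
Function('W')(f, M) = 46
Add(Add(Function('W')(-66, -147), 9474), Mul(-355, 5)) = Add(Add(46, 9474), Mul(-355, 5)) = Add(9520, -1775) = 7745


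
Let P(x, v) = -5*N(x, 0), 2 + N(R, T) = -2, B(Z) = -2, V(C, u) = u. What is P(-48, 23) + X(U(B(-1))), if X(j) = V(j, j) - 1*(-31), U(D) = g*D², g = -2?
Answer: 43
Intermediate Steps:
N(R, T) = -4 (N(R, T) = -2 - 2 = -4)
U(D) = -2*D²
P(x, v) = 20 (P(x, v) = -5*(-4) = 20)
X(j) = 31 + j (X(j) = j - 1*(-31) = j + 31 = 31 + j)
P(-48, 23) + X(U(B(-1))) = 20 + (31 - 2*(-2)²) = 20 + (31 - 2*4) = 20 + (31 - 8) = 20 + 23 = 43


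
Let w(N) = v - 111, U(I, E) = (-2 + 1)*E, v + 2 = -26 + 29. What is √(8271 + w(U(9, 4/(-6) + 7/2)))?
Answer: √8161 ≈ 90.338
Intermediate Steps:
v = 1 (v = -2 + (-26 + 29) = -2 + 3 = 1)
U(I, E) = -E
w(N) = -110 (w(N) = 1 - 111 = -110)
√(8271 + w(U(9, 4/(-6) + 7/2))) = √(8271 - 110) = √8161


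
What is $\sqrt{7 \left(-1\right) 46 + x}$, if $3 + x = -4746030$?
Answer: $i \sqrt{4746355} \approx 2178.6 i$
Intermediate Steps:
$x = -4746033$ ($x = -3 - 4746030 = -4746033$)
$\sqrt{7 \left(-1\right) 46 + x} = \sqrt{7 \left(-1\right) 46 - 4746033} = \sqrt{\left(-7\right) 46 - 4746033} = \sqrt{-322 - 4746033} = \sqrt{-4746355} = i \sqrt{4746355}$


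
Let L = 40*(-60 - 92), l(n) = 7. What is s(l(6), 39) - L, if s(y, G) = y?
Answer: 6087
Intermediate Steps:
L = -6080 (L = 40*(-152) = -6080)
s(l(6), 39) - L = 7 - 1*(-6080) = 7 + 6080 = 6087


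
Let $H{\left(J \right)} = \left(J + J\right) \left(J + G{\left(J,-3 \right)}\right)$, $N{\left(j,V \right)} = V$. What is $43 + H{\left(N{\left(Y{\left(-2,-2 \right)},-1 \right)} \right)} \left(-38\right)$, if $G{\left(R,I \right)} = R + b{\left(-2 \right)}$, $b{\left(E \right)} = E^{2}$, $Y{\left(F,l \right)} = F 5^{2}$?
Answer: $195$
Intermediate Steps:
$Y{\left(F,l \right)} = 25 F$ ($Y{\left(F,l \right)} = F 25 = 25 F$)
$G{\left(R,I \right)} = 4 + R$ ($G{\left(R,I \right)} = R + \left(-2\right)^{2} = R + 4 = 4 + R$)
$H{\left(J \right)} = 2 J \left(4 + 2 J\right)$ ($H{\left(J \right)} = \left(J + J\right) \left(J + \left(4 + J\right)\right) = 2 J \left(4 + 2 J\right)$)
$43 + H{\left(N{\left(Y{\left(-2,-2 \right)},-1 \right)} \right)} \left(-38\right) = 43 + 4 \left(-1\right) \left(2 - 1\right) \left(-38\right) = 43 + 4 \left(-1\right) 1 \left(-38\right) = 43 - -152 = 43 + 152 = 195$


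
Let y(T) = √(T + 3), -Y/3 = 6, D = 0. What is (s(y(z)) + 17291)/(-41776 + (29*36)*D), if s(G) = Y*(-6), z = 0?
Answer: -17399/41776 ≈ -0.41648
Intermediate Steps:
Y = -18 (Y = -3*6 = -18)
y(T) = √(3 + T)
s(G) = 108 (s(G) = -18*(-6) = 108)
(s(y(z)) + 17291)/(-41776 + (29*36)*D) = (108 + 17291)/(-41776 + (29*36)*0) = 17399/(-41776 + 1044*0) = 17399/(-41776 + 0) = 17399/(-41776) = 17399*(-1/41776) = -17399/41776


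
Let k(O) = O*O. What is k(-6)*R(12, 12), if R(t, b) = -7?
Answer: -252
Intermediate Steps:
k(O) = O²
k(-6)*R(12, 12) = (-6)²*(-7) = 36*(-7) = -252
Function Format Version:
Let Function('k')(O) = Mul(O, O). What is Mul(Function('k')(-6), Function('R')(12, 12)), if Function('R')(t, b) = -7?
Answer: -252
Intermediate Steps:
Function('k')(O) = Pow(O, 2)
Mul(Function('k')(-6), Function('R')(12, 12)) = Mul(Pow(-6, 2), -7) = Mul(36, -7) = -252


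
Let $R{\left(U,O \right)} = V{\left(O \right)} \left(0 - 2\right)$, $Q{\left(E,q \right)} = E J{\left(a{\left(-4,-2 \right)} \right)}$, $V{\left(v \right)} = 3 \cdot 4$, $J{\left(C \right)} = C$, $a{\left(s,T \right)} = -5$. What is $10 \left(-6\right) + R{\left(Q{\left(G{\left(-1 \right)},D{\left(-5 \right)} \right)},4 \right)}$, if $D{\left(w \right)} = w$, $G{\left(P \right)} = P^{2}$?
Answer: $-84$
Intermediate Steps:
$V{\left(v \right)} = 12$
$Q{\left(E,q \right)} = - 5 E$ ($Q{\left(E,q \right)} = E \left(-5\right) = - 5 E$)
$R{\left(U,O \right)} = -24$ ($R{\left(U,O \right)} = 12 \left(0 - 2\right) = 12 \left(-2\right) = -24$)
$10 \left(-6\right) + R{\left(Q{\left(G{\left(-1 \right)},D{\left(-5 \right)} \right)},4 \right)} = 10 \left(-6\right) - 24 = -60 - 24 = -84$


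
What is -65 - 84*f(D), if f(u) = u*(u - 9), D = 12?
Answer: -3089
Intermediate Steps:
f(u) = u*(-9 + u)
-65 - 84*f(D) = -65 - 1008*(-9 + 12) = -65 - 1008*3 = -65 - 84*36 = -65 - 3024 = -3089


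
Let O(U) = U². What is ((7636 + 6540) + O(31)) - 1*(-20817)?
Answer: 35954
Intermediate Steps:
((7636 + 6540) + O(31)) - 1*(-20817) = ((7636 + 6540) + 31²) - 1*(-20817) = (14176 + 961) + 20817 = 15137 + 20817 = 35954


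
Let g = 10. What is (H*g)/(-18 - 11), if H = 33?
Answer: -330/29 ≈ -11.379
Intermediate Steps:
(H*g)/(-18 - 11) = (33*10)/(-18 - 11) = 330/(-29) = 330*(-1/29) = -330/29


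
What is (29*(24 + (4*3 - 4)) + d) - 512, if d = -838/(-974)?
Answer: 203011/487 ≈ 416.86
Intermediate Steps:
d = 419/487 (d = -838*(-1/974) = 419/487 ≈ 0.86037)
(29*(24 + (4*3 - 4)) + d) - 512 = (29*(24 + (4*3 - 4)) + 419/487) - 512 = (29*(24 + (12 - 4)) + 419/487) - 512 = (29*(24 + 8) + 419/487) - 512 = (29*32 + 419/487) - 512 = (928 + 419/487) - 512 = 452355/487 - 512 = 203011/487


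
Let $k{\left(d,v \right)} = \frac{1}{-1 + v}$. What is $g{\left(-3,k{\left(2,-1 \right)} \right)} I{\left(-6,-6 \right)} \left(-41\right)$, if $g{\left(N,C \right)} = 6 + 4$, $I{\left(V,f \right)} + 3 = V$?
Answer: $3690$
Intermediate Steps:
$I{\left(V,f \right)} = -3 + V$
$g{\left(N,C \right)} = 10$
$g{\left(-3,k{\left(2,-1 \right)} \right)} I{\left(-6,-6 \right)} \left(-41\right) = 10 \left(-3 - 6\right) \left(-41\right) = 10 \left(-9\right) \left(-41\right) = \left(-90\right) \left(-41\right) = 3690$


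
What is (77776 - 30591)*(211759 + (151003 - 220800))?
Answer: 6698476970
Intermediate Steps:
(77776 - 30591)*(211759 + (151003 - 220800)) = 47185*(211759 - 69797) = 47185*141962 = 6698476970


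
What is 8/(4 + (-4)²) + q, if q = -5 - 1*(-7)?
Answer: 12/5 ≈ 2.4000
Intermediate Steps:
q = 2 (q = -5 + 7 = 2)
8/(4 + (-4)²) + q = 8/(4 + (-4)²) + 2 = 8/(4 + 16) + 2 = 8/20 + 2 = (1/20)*8 + 2 = ⅖ + 2 = 12/5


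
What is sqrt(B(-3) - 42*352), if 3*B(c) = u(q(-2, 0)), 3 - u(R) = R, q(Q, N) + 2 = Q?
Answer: 7*I*sqrt(2715)/3 ≈ 121.58*I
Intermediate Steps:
q(Q, N) = -2 + Q
u(R) = 3 - R
B(c) = 7/3 (B(c) = (3 - (-2 - 2))/3 = (3 - 1*(-4))/3 = (3 + 4)/3 = (1/3)*7 = 7/3)
sqrt(B(-3) - 42*352) = sqrt(7/3 - 42*352) = sqrt(7/3 - 14784) = sqrt(-44345/3) = 7*I*sqrt(2715)/3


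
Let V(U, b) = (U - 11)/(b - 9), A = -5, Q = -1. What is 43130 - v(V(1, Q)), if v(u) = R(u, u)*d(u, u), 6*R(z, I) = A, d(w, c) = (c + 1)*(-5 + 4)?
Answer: 129385/3 ≈ 43128.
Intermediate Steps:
d(w, c) = -1 - c (d(w, c) = (1 + c)*(-1) = -1 - c)
R(z, I) = -⅚ (R(z, I) = (⅙)*(-5) = -⅚)
V(U, b) = (-11 + U)/(-9 + b)
v(u) = ⅚ + 5*u/6 (v(u) = -5*(-1 - u)/6 = ⅚ + 5*u/6)
43130 - v(V(1, Q)) = 43130 - (⅚ + 5*((-11 + 1)/(-9 - 1))/6) = 43130 - (⅚ + 5*(-10/(-10))/6) = 43130 - (⅚ + 5*(-⅒*(-10))/6) = 43130 - (⅚ + (⅚)*1) = 43130 - (⅚ + ⅚) = 43130 - 1*5/3 = 43130 - 5/3 = 129385/3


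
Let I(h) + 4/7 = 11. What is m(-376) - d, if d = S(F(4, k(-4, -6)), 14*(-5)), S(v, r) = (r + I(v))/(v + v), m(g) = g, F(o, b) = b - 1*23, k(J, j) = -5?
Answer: -147809/392 ≈ -377.06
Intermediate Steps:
I(h) = 73/7 (I(h) = -4/7 + 11 = 73/7)
F(o, b) = -23 + b (F(o, b) = b - 23 = -23 + b)
S(v, r) = (73/7 + r)/(2*v) (S(v, r) = (r + 73/7)/(v + v) = (73/7 + r)/((2*v)) = (73/7 + r)*(1/(2*v)) = (73/7 + r)/(2*v))
d = 417/392 (d = (73 + 7*(14*(-5)))/(14*(-23 - 5)) = (1/14)*(73 + 7*(-70))/(-28) = (1/14)*(-1/28)*(73 - 490) = (1/14)*(-1/28)*(-417) = 417/392 ≈ 1.0638)
m(-376) - d = -376 - 1*417/392 = -376 - 417/392 = -147809/392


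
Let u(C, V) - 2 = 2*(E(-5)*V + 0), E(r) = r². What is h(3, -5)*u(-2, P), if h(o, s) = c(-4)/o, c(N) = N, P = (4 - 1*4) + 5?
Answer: -336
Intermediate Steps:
P = 5 (P = (4 - 4) + 5 = 0 + 5 = 5)
h(o, s) = -4/o
u(C, V) = 2 + 50*V (u(C, V) = 2 + 2*((-5)²*V + 0) = 2 + 2*(25*V + 0) = 2 + 2*(25*V) = 2 + 50*V)
h(3, -5)*u(-2, P) = (-4/3)*(2 + 50*5) = (-4*⅓)*(2 + 250) = -4/3*252 = -336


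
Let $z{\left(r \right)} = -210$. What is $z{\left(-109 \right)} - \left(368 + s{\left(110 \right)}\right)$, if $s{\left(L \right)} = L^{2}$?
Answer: $-12678$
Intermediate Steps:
$z{\left(-109 \right)} - \left(368 + s{\left(110 \right)}\right) = -210 - 12468 = -12678$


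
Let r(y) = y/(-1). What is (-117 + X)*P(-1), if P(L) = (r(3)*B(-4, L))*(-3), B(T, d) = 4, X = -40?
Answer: -5652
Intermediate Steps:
r(y) = -y (r(y) = y*(-1) = -y)
P(L) = 36 (P(L) = (-1*3*4)*(-3) = -3*4*(-3) = -12*(-3) = 36)
(-117 + X)*P(-1) = (-117 - 40)*36 = -157*36 = -5652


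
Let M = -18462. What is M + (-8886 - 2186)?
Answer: -29534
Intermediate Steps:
M + (-8886 - 2186) = -18462 + (-8886 - 2186) = -18462 - 11072 = -29534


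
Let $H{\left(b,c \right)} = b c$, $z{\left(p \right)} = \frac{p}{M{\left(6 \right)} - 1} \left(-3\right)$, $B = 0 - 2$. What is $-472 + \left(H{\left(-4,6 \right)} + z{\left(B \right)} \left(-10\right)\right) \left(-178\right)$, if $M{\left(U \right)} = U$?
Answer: $5936$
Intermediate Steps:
$B = -2$
$z{\left(p \right)} = - \frac{3 p}{5}$ ($z{\left(p \right)} = \frac{p}{6 - 1} \left(-3\right) = \frac{p}{5} \left(-3\right) = - \frac{3 p}{5}$)
$-472 + \left(H{\left(-4,6 \right)} + z{\left(B \right)} \left(-10\right)\right) \left(-178\right) = -472 + \left(\left(-4\right) 6 + \left(- \frac{3}{5}\right) \left(-2\right) \left(-10\right)\right) \left(-178\right) = -472 + \left(-24 + \frac{6}{5} \left(-10\right)\right) \left(-178\right) = -472 + \left(-24 - 12\right) \left(-178\right) = -472 - -6408 = -472 + 6408 = 5936$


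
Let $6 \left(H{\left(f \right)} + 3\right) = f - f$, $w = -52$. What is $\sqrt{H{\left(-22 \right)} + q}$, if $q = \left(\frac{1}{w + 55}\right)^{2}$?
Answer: $\frac{i \sqrt{26}}{3} \approx 1.6997 i$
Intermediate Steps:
$H{\left(f \right)} = -3$ ($H{\left(f \right)} = -3 + \frac{f - f}{6} = -3 + \frac{1}{6} \cdot 0 = -3 + 0 = -3$)
$q = \frac{1}{9}$ ($q = \left(\frac{1}{-52 + 55}\right)^{2} = \left(\frac{1}{3}\right)^{2} = \frac{1}{9} \approx 0.11111$)
$\sqrt{H{\left(-22 \right)} + q} = \sqrt{-3 + \frac{1}{9}} = \sqrt{- \frac{26}{9}} = \frac{i \sqrt{26}}{3}$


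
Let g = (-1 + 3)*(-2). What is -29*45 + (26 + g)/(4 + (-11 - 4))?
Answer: -1307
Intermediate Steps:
g = -4 (g = 2*(-2) = -4)
-29*45 + (26 + g)/(4 + (-11 - 4)) = -29*45 + (26 - 4)/(4 + (-11 - 4)) = -1305 + 22/(4 - 15) = -1305 + 22/(-11) = -1305 + 22*(-1/11) = -1305 - 2 = -1307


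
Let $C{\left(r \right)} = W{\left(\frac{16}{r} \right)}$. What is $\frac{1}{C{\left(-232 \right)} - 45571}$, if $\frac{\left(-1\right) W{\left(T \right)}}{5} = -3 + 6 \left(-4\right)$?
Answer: $- \frac{1}{45436} \approx -2.2009 \cdot 10^{-5}$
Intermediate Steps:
$W{\left(T \right)} = 135$ ($W{\left(T \right)} = - 5 \left(-3 + 6 \left(-4\right)\right) = - 5 \left(-3 - 24\right) = \left(-5\right) \left(-27\right) = 135$)
$C{\left(r \right)} = 135$
$\frac{1}{C{\left(-232 \right)} - 45571} = \frac{1}{135 - 45571} = \frac{1}{-45436} = - \frac{1}{45436}$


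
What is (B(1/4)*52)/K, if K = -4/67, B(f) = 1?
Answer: -871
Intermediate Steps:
K = -4/67 (K = -4*1/67 = -4/67 ≈ -0.059702)
(B(1/4)*52)/K = (1*52)/(-4/67) = 52*(-67/4) = -871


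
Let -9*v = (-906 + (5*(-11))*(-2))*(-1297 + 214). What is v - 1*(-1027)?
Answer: -284275/3 ≈ -94758.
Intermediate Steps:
v = -287356/3 (v = -(-906 + (5*(-11))*(-2))*(-1297 + 214)/9 = -(-906 - 55*(-2))*(-1083)/9 = -(-906 + 110)*(-1083)/9 = -(-796)*(-1083)/9 = -1/9*862068 = -287356/3 ≈ -95785.)
v - 1*(-1027) = -287356/3 - 1*(-1027) = -287356/3 + 1027 = -284275/3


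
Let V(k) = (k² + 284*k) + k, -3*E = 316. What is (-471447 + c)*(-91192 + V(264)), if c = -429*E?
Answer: -22908863696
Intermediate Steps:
E = -316/3 (E = -⅓*316 = -316/3 ≈ -105.33)
c = 45188 (c = -429*(-316/3) = 45188)
V(k) = k² + 285*k
(-471447 + c)*(-91192 + V(264)) = (-471447 + 45188)*(-91192 + 264*(285 + 264)) = -426259*(-91192 + 264*549) = -426259*(-91192 + 144936) = -426259*53744 = -22908863696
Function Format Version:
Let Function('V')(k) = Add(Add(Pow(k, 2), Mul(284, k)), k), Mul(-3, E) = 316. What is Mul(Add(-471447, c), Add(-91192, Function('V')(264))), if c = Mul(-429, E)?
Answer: -22908863696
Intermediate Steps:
E = Rational(-316, 3) (E = Mul(Rational(-1, 3), 316) = Rational(-316, 3) ≈ -105.33)
c = 45188 (c = Mul(-429, Rational(-316, 3)) = 45188)
Function('V')(k) = Add(Pow(k, 2), Mul(285, k))
Mul(Add(-471447, c), Add(-91192, Function('V')(264))) = Mul(Add(-471447, 45188), Add(-91192, Mul(264, Add(285, 264)))) = Mul(-426259, Add(-91192, Mul(264, 549))) = Mul(-426259, Add(-91192, 144936)) = Mul(-426259, 53744) = -22908863696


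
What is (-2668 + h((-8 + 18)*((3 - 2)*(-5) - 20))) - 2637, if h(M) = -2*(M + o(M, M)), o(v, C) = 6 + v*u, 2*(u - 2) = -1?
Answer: -4067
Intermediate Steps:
u = 3/2 (u = 2 + (½)*(-1) = 2 - ½ = 3/2 ≈ 1.5000)
o(v, C) = 6 + 3*v/2 (o(v, C) = 6 + v*(3/2) = 6 + 3*v/2)
h(M) = -12 - 5*M (h(M) = -2*(M + (6 + 3*M/2)) = -2*(6 + 5*M/2) = -12 - 5*M)
(-2668 + h((-8 + 18)*((3 - 2)*(-5) - 20))) - 2637 = (-2668 + (-12 - 5*(-8 + 18)*((3 - 2)*(-5) - 20))) - 2637 = (-2668 + (-12 - 50*(1*(-5) - 20))) - 2637 = (-2668 + (-12 - 50*(-5 - 20))) - 2637 = (-2668 + (-12 - 50*(-25))) - 2637 = (-2668 + (-12 - 5*(-250))) - 2637 = (-2668 + (-12 + 1250)) - 2637 = (-2668 + 1238) - 2637 = -1430 - 2637 = -4067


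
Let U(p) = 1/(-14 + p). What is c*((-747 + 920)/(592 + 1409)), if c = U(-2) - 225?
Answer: -622973/32016 ≈ -19.458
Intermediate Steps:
c = -3601/16 (c = 1/(-14 - 2) - 225 = 1/(-16) - 225 = -1/16 - 225 = -3601/16 ≈ -225.06)
c*((-747 + 920)/(592 + 1409)) = -3601*(-747 + 920)/(16*(592 + 1409)) = -622973/(16*2001) = -3601/16*173/2001 = -622973/32016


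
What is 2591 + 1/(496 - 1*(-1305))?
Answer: 4666392/1801 ≈ 2591.0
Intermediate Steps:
2591 + 1/(496 - 1*(-1305)) = 2591 + 1/(496 + 1305) = 2591 + 1/1801 = 4666392/1801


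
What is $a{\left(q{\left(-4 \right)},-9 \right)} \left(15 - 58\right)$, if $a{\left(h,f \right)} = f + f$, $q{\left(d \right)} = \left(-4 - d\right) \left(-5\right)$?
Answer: $774$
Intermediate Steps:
$q{\left(d \right)} = 20 + 5 d$
$a{\left(h,f \right)} = 2 f$
$a{\left(q{\left(-4 \right)},-9 \right)} \left(15 - 58\right) = 2 \left(-9\right) \left(15 - 58\right) = \left(-18\right) \left(-43\right) = 774$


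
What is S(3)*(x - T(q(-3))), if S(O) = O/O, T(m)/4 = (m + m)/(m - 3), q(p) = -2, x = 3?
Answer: -⅕ ≈ -0.20000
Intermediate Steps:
T(m) = 8*m/(-3 + m) (T(m) = 4*((m + m)/(m - 3)) = 4*((2*m)/(-3 + m)) = 4*(2*m/(-3 + m)) = 8*m/(-3 + m))
S(O) = 1
S(3)*(x - T(q(-3))) = 1*(3 - 8*(-2)/(-3 - 2)) = 1*(3 - 8*(-2)/(-5)) = 1*(3 - 8*(-2)*(-1)/5) = 1*(3 - 1*16/5) = 1*(3 - 16/5) = 1*(-⅕) = -⅕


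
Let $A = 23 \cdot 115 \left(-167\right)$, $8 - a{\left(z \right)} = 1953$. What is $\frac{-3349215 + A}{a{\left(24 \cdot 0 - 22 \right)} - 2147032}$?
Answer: $\frac{3790930}{2148977} \approx 1.7641$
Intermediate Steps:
$a{\left(z \right)} = -1945$ ($a{\left(z \right)} = 8 - 1953 = -1945$)
$A = -441715$ ($A = 2645 \left(-167\right) = -441715$)
$\frac{-3349215 + A}{a{\left(24 \cdot 0 - 22 \right)} - 2147032} = \frac{-3349215 - 441715}{-1945 - 2147032} = - \frac{3790930}{-2148977} = \left(-3790930\right) \left(- \frac{1}{2148977}\right) = \frac{3790930}{2148977}$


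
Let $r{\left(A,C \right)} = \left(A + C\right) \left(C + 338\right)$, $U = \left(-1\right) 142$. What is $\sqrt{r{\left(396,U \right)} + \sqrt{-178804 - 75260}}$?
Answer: $2 \sqrt{12446 + i \sqrt{15879}} \approx 223.13 + 1.1295 i$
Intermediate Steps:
$U = -142$
$r{\left(A,C \right)} = \left(338 + C\right) \left(A + C\right)$ ($r{\left(A,C \right)} = \left(A + C\right) \left(338 + C\right) = \left(338 + C\right) \left(A + C\right)$)
$\sqrt{r{\left(396,U \right)} + \sqrt{-178804 - 75260}} = \sqrt{\left(\left(-142\right)^{2} + 338 \cdot 396 + 338 \left(-142\right) + 396 \left(-142\right)\right) + \sqrt{-178804 - 75260}} = \sqrt{\left(20164 + 133848 - 47996 - 56232\right) + \sqrt{-254064}} = \sqrt{49784 + 4 i \sqrt{15879}}$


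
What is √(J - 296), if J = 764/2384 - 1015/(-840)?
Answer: I*√941407926/1788 ≈ 17.16*I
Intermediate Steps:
J = 5467/3576 (J = 764*(1/2384) - 1015*(-1/840) = 191/596 + 29/24 = 5467/3576 ≈ 1.5288)
√(J - 296) = √(5467/3576 - 296) = √(-1053029/3576) = I*√941407926/1788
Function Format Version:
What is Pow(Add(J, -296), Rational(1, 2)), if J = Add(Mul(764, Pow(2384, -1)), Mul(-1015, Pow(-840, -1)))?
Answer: Mul(Rational(1, 1788), I, Pow(941407926, Rational(1, 2))) ≈ Mul(17.160, I)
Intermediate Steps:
J = Rational(5467, 3576) (J = Add(Mul(764, Rational(1, 2384)), Mul(-1015, Rational(-1, 840))) = Add(Rational(191, 596), Rational(29, 24)) = Rational(5467, 3576) ≈ 1.5288)
Pow(Add(J, -296), Rational(1, 2)) = Pow(Add(Rational(5467, 3576), -296), Rational(1, 2)) = Pow(Rational(-1053029, 3576), Rational(1, 2)) = Mul(Rational(1, 1788), I, Pow(941407926, Rational(1, 2)))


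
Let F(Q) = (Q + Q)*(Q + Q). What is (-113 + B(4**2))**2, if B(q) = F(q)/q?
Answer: 2401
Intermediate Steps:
F(Q) = 4*Q**2 (F(Q) = (2*Q)*(2*Q) = 4*Q**2)
B(q) = 4*q (B(q) = (4*q**2)/q = 4*q)
(-113 + B(4**2))**2 = (-113 + 4*4**2)**2 = (-113 + 4*16)**2 = (-113 + 64)**2 = (-49)**2 = 2401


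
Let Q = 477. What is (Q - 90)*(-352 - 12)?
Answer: -140868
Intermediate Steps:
(Q - 90)*(-352 - 12) = (477 - 90)*(-352 - 12) = 387*(-364) = -140868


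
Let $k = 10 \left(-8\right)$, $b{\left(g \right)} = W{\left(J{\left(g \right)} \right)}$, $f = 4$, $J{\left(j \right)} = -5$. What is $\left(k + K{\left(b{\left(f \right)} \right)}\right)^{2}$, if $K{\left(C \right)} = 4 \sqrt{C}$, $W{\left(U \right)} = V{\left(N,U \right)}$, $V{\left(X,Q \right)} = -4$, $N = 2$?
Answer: $6336 - 1280 i \approx 6336.0 - 1280.0 i$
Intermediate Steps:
$W{\left(U \right)} = -4$
$b{\left(g \right)} = -4$
$k = -80$
$\left(k + K{\left(b{\left(f \right)} \right)}\right)^{2} = \left(-80 + 4 \sqrt{-4}\right)^{2} = \left(-80 + 4 \cdot 2 i\right)^{2} = \left(-80 + 8 i\right)^{2}$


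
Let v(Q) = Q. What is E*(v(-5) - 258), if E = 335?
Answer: -88105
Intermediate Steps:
E*(v(-5) - 258) = 335*(-5 - 258) = 335*(-263) = -88105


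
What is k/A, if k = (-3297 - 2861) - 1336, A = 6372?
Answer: -1249/1062 ≈ -1.1761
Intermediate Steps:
k = -7494 (k = -6158 - 1336 = -7494)
k/A = -7494/6372 = -7494*1/6372 = -1249/1062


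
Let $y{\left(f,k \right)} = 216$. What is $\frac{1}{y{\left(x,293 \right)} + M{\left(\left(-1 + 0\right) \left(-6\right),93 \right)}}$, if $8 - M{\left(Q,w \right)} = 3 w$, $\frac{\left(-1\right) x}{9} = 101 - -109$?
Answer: $- \frac{1}{55} \approx -0.018182$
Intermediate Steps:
$x = -1890$ ($x = - 9 \left(101 - -109\right) = - 9 \left(101 + 109\right) = \left(-9\right) 210 = -1890$)
$M{\left(Q,w \right)} = 8 - 3 w$
$\frac{1}{y{\left(x,293 \right)} + M{\left(\left(-1 + 0\right) \left(-6\right),93 \right)}} = \frac{1}{216 + \left(8 - 279\right)} = \frac{1}{216 - 271} = \frac{1}{-55} = - \frac{1}{55}$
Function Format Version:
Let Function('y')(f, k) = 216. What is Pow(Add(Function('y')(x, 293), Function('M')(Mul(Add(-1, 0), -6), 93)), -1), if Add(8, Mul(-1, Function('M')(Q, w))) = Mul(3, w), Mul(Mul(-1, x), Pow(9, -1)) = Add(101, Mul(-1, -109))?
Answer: Rational(-1, 55) ≈ -0.018182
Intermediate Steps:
x = -1890 (x = Mul(-9, Add(101, Mul(-1, -109))) = Mul(-9, Add(101, 109)) = Mul(-9, 210) = -1890)
Function('M')(Q, w) = Add(8, Mul(-3, w)) (Function('M')(Q, w) = Add(8, Mul(-1, Mul(3, w))) = Add(8, Mul(-3, w)))
Pow(Add(Function('y')(x, 293), Function('M')(Mul(Add(-1, 0), -6), 93)), -1) = Pow(Add(216, Add(8, Mul(-3, 93))), -1) = Pow(Add(216, Add(8, -279)), -1) = Pow(Add(216, -271), -1) = Pow(-55, -1) = Rational(-1, 55)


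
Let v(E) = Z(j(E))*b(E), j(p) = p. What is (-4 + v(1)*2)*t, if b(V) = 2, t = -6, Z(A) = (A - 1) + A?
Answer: 0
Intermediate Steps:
Z(A) = -1 + 2*A (Z(A) = (-1 + A) + A = -1 + 2*A)
v(E) = -2 + 4*E (v(E) = (-1 + 2*E)*2 = -2 + 4*E)
(-4 + v(1)*2)*t = (-4 + (-2 + 4*1)*2)*(-6) = (-4 + (-2 + 4)*2)*(-6) = (-4 + 2*2)*(-6) = (-4 + 4)*(-6) = 0*(-6) = 0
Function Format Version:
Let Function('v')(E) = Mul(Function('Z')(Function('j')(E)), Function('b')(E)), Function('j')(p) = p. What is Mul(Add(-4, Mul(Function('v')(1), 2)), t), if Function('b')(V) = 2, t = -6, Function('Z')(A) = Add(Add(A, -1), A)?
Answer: 0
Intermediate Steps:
Function('Z')(A) = Add(-1, Mul(2, A)) (Function('Z')(A) = Add(Add(-1, A), A) = Add(-1, Mul(2, A)))
Function('v')(E) = Add(-2, Mul(4, E)) (Function('v')(E) = Mul(Add(-1, Mul(2, E)), 2) = Add(-2, Mul(4, E)))
Mul(Add(-4, Mul(Function('v')(1), 2)), t) = Mul(Add(-4, Mul(Add(-2, Mul(4, 1)), 2)), -6) = Mul(Add(-4, Mul(Add(-2, 4), 2)), -6) = Mul(Add(-4, Mul(2, 2)), -6) = Mul(Add(-4, 4), -6) = Mul(0, -6) = 0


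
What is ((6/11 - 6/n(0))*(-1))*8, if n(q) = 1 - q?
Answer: 480/11 ≈ 43.636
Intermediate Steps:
((6/11 - 6/n(0))*(-1))*8 = ((6/11 - 6/(1 - 1*0))*(-1))*8 = ((6*(1/11) - 6/(1 + 0))*(-1))*8 = ((6/11 - 6/1)*(-1))*8 = ((6/11 - 6*1)*(-1))*8 = ((6/11 - 6)*(-1))*8 = -60/11*(-1)*8 = (60/11)*8 = 480/11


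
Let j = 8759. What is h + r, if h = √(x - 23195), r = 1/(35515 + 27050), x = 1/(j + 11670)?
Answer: 1/62565 + I*√9680295010566/20429 ≈ 1.5983e-5 + 152.3*I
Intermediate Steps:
x = 1/20429 (x = 1/(8759 + 11670) = 1/20429 ≈ 4.8950e-5)
r = 1/62565 ≈ 1.5983e-5
h = I*√9680295010566/20429 (h = √(1/20429 - 23195) = √(-473850654/20429) = I*√9680295010566/20429 ≈ 152.3*I)
h + r = I*√9680295010566/20429 + 1/62565 = 1/62565 + I*√9680295010566/20429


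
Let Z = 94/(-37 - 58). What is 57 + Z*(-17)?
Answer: 7013/95 ≈ 73.821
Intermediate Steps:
Z = -94/95 (Z = 94/(-95) = 94*(-1/95) = -94/95 ≈ -0.98947)
57 + Z*(-17) = 57 - 94/95*(-17) = 57 + 1598/95 = 7013/95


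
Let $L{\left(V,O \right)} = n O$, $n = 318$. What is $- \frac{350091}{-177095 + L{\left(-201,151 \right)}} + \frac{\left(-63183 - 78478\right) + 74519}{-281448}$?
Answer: $\frac{53599449851}{18164231748} \approx 2.9508$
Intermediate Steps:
$L{\left(V,O \right)} = 318 O$
$- \frac{350091}{-177095 + L{\left(-201,151 \right)}} + \frac{\left(-63183 - 78478\right) + 74519}{-281448} = - \frac{350091}{-177095 + 318 \cdot 151} + \frac{\left(-63183 - 78478\right) + 74519}{-281448} = - \frac{350091}{-177095 + 48018} + \left(-141661 + 74519\right) \left(- \frac{1}{281448}\right) = - \frac{350091}{-129077} - - \frac{33571}{140724} = \left(-350091\right) \left(- \frac{1}{129077}\right) + \frac{33571}{140724} = \frac{350091}{129077} + \frac{33571}{140724} = \frac{53599449851}{18164231748}$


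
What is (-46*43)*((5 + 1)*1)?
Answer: -11868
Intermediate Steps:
(-46*43)*((5 + 1)*1) = -11868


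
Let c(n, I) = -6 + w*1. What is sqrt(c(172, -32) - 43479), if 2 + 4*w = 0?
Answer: I*sqrt(173942)/2 ≈ 208.53*I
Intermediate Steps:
w = -1/2 (w = -1/2 + (1/4)*0 = -1/2 + 0 = -1/2 ≈ -0.50000)
c(n, I) = -13/2 (c(n, I) = -6 - 1/2*1 = -6 - 1/2 = -13/2)
sqrt(c(172, -32) - 43479) = sqrt(-13/2 - 43479) = sqrt(-86971/2) = I*sqrt(173942)/2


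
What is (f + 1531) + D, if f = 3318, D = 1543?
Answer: 6392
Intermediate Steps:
(f + 1531) + D = (3318 + 1531) + 1543 = 4849 + 1543 = 6392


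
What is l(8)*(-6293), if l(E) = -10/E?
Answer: 31465/4 ≈ 7866.3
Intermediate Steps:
l(E) = -10/E
l(8)*(-6293) = -10/8*(-6293) = -10*⅛*(-6293) = -5/4*(-6293) = 31465/4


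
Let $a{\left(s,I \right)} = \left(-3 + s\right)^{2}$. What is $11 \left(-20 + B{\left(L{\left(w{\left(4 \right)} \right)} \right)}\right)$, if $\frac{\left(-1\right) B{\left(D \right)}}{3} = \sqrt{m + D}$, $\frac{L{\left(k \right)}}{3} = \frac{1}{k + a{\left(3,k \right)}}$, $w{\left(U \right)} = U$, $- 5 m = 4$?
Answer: $-220 - \frac{33 i \sqrt{5}}{10} \approx -220.0 - 7.379 i$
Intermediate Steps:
$m = - \frac{4}{5}$ ($m = \left(- \frac{1}{5}\right) 4 = - \frac{4}{5} \approx -0.8$)
$L{\left(k \right)} = \frac{3}{k}$ ($L{\left(k \right)} = \frac{3}{k + \left(-3 + 3\right)^{2}} = \frac{3}{k + 0^{2}} = \frac{3}{k + 0} = \frac{3}{k}$)
$B{\left(D \right)} = - 3 \sqrt{- \frac{4}{5} + D}$
$11 \left(-20 + B{\left(L{\left(w{\left(4 \right)} \right)} \right)}\right) = 11 \left(-20 - \frac{3 \sqrt{-20 + 25 \cdot \frac{3}{4}}}{5}\right) = 11 \left(-20 - \frac{3 \sqrt{-20 + \frac{75}{4}}}{5}\right) = 11 \left(-20 - \frac{3 \sqrt{- \frac{5}{4}}}{5}\right) = 11 \left(-20 - \frac{3 \frac{i \sqrt{5}}{2}}{5}\right) = 11 \left(-20 - \frac{3 i \sqrt{5}}{10}\right) = -220 - \frac{33 i \sqrt{5}}{10}$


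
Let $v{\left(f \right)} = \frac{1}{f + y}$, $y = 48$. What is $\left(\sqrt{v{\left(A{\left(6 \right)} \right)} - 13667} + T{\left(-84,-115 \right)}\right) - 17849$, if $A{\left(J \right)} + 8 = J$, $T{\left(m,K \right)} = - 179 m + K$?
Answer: $-2928 + \frac{i \sqrt{28919326}}{46} \approx -2928.0 + 116.91 i$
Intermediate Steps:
$T{\left(m,K \right)} = K - 179 m$
$A{\left(J \right)} = -8 + J$
$v{\left(f \right)} = \frac{1}{48 + f}$ ($v{\left(f \right)} = \frac{1}{f + 48} = \frac{1}{48 + f}$)
$\left(\sqrt{v{\left(A{\left(6 \right)} \right)} - 13667} + T{\left(-84,-115 \right)}\right) - 17849 = \left(\sqrt{\frac{1}{48 + \left(-8 + 6\right)} - 13667} - -14921\right) - 17849 = \left(\sqrt{\frac{1}{48 - 2} - 13667} + \left(-115 + 15036\right)\right) - 17849 = \left(\sqrt{\frac{1}{46} - 13667} + 14921\right) - 17849 = \left(\sqrt{- \frac{628681}{46}} + 14921\right) - 17849 = \left(\frac{i \sqrt{28919326}}{46} + 14921\right) - 17849 = \left(14921 + \frac{i \sqrt{28919326}}{46}\right) - 17849 = -2928 + \frac{i \sqrt{28919326}}{46}$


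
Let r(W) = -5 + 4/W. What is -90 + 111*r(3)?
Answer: -497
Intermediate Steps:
r(W) = -5 + 4/W
-90 + 111*r(3) = -90 + 111*(-5 + 4/3) = -90 + 111*(-11/3) = -90 - 407 = -497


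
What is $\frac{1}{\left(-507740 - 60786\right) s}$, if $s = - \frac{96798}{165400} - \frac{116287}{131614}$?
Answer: $\frac{388731350}{324606435129787} \approx 1.1975 \cdot 10^{-6}$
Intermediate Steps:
$s = - \frac{7993460443}{5442238900}$ ($s = \left(-96798\right) \frac{1}{165400} - \frac{116287}{131614} = - \frac{48399}{82700} - \frac{116287}{131614} = - \frac{7993460443}{5442238900} \approx -1.4688$)
$\frac{1}{\left(-507740 - 60786\right) s} = \frac{1}{\left(-507740 - 60786\right) \left(- \frac{7993460443}{5442238900}\right)} = \frac{1}{-568526} \left(- \frac{5442238900}{7993460443}\right) = \left(- \frac{1}{568526}\right) \left(- \frac{5442238900}{7993460443}\right) = \frac{388731350}{324606435129787}$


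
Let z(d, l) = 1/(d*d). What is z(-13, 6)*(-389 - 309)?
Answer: -698/169 ≈ -4.1302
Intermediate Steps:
z(d, l) = d⁻² (z(d, l) = 1/(d²) = d⁻²)
z(-13, 6)*(-389 - 309) = (-389 - 309)/(-13)² = (1/169)*(-698) = -698/169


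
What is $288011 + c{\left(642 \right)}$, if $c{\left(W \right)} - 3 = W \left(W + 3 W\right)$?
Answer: $1936670$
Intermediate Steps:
$c{\left(W \right)} = 3 + 4 W^{2}$ ($c{\left(W \right)} = 3 + W \left(W + 3 W\right) = 3 + W 4 W = 3 + 4 W^{2}$)
$288011 + c{\left(642 \right)} = 288011 + \left(3 + 4 \cdot 642^{2}\right) = 288011 + \left(3 + 4 \cdot 412164\right) = 288011 + \left(3 + 1648656\right) = 288011 + 1648659 = 1936670$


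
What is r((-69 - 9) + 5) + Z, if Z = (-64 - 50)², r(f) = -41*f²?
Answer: -205493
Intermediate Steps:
Z = 12996 (Z = (-114)² = 12996)
r((-69 - 9) + 5) + Z = -41*((-69 - 9) + 5)² + 12996 = -41*(-78 + 5)² + 12996 = -41*(-73)² + 12996 = -41*5329 + 12996 = -218489 + 12996 = -205493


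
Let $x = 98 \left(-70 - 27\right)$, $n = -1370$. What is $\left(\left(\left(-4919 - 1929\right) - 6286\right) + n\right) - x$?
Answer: $-4998$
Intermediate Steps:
$x = -9506$ ($x = 98 \left(-97\right) = -9506$)
$\left(\left(\left(-4919 - 1929\right) - 6286\right) + n\right) - x = \left(\left(\left(-4919 - 1929\right) - 6286\right) - 1370\right) - -9506 = \left(\left(-6848 - 6286\right) - 1370\right) + 9506 = \left(-13134 - 1370\right) + 9506 = -14504 + 9506 = -4998$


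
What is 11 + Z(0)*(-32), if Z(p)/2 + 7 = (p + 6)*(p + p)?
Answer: 459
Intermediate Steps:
Z(p) = -14 + 4*p*(6 + p) (Z(p) = -14 + 2*((p + 6)*(p + p)) = -14 + 2*((6 + p)*(2*p)) = -14 + 2*(2*p*(6 + p)) = -14 + 4*p*(6 + p))
11 + Z(0)*(-32) = 11 + (-14 + 4*0² + 24*0)*(-32) = 11 + (-14 + 4*0 + 0)*(-32) = 11 + (-14 + 0 + 0)*(-32) = 11 - 14*(-32) = 11 + 448 = 459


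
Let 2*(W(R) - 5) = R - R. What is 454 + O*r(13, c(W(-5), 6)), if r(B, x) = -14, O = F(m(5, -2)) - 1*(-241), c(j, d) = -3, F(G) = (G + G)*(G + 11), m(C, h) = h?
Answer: -2416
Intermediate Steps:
W(R) = 5 (W(R) = 5 + (R - R)/2 = 5 + (½)*0 = 5 + 0 = 5)
F(G) = 2*G*(11 + G) (F(G) = (2*G)*(11 + G) = 2*G*(11 + G))
O = 205 (O = 2*(-2)*(11 - 2) - 1*(-241) = 2*(-2)*9 + 241 = -36 + 241 = 205)
454 + O*r(13, c(W(-5), 6)) = 454 + 205*(-14) = 454 - 2870 = -2416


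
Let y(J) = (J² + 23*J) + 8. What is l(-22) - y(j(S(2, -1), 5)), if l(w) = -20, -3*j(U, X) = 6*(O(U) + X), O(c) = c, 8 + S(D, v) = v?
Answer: -276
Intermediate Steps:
S(D, v) = -8 + v
j(U, X) = -2*U - 2*X (j(U, X) = -2*(U + X) = -(6*U + 6*X)/3 = -2*U - 2*X)
y(J) = 8 + J² + 23*J
l(-22) - y(j(S(2, -1), 5)) = -20 - (8 + (-2*(-8 - 1) - 2*5)² + 23*(-2*(-8 - 1) - 2*5)) = -20 - (8 + (-2*(-9) - 10)² + 23*(-2*(-9) - 10)) = -20 - (8 + (18 - 10)² + 23*(18 - 10)) = -20 - (8 + 8² + 23*8) = -20 - (8 + 64 + 184) = -20 - 1*256 = -20 - 256 = -276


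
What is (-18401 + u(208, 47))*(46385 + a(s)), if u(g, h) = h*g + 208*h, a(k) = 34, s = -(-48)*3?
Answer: 53428269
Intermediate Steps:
s = 144 (s = -1*(-144) = 144)
u(g, h) = 208*h + g*h (u(g, h) = g*h + 208*h = 208*h + g*h)
(-18401 + u(208, 47))*(46385 + a(s)) = (-18401 + 47*(208 + 208))*(46385 + 34) = (-18401 + 47*416)*46419 = (-18401 + 19552)*46419 = 1151*46419 = 53428269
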